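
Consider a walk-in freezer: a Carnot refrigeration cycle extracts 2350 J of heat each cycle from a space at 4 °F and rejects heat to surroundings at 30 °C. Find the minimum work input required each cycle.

T_H = 30 °C → 30 + 273.15 = 303.15 K.
T_C = 4 °F → (4 − 32) × 5/9 = -15.56 °C = 257.59 K.
For a reversible refrigerator, COP_R = T_C/(T_H − T_C) = 257.59/45.56 = 5.6545.
W = Q_C/COP_R = 2350/5.6545 = 416 J.

W_in ≈ 416 J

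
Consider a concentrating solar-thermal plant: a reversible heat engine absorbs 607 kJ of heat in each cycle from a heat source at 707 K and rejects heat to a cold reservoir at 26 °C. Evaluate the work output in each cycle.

W ≈ 350.2 kJ

T_C = 26 °C → 26 + 273.15 = 299.15 K.
The Carnot efficiency is η = 1 − T_C/T_H = 1 − 299.15/707.00 = 0.5769.
W = η·Q_H = 0.5769 × 607 = 350.2 kJ.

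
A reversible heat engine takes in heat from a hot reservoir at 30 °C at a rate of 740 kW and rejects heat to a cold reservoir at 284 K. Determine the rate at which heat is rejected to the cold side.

Q̇_C ≈ 693 kW

T_H = 30 °C → 30 + 273.15 = 303.15 K.
For a reversible engine, η = 1 − T_C/T_H = 1 − 284.00/303.15 = 0.0632.
For a reversible cycle Q_C/Q_H = T_C/T_H, so Q_C = 740 × 284.00/303.15 = 693 kW.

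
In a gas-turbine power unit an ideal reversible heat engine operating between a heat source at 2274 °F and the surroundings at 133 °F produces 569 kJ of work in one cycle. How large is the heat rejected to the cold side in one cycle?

T_H = 2274 °F → (2274 − 32) × 5/9 = 1245.56 °C = 1518.71 K.
T_C = 133 °F → (133 − 32) × 5/9 = 56.11 °C = 329.26 K.
η_rev = 1 − T_C/T_H = 1 − 329.26/1518.71 = 0.7832.
Since Q_C/Q_H = T_C/T_H and Q_H = W/η, Q_C = W·T_C/(T_H − T_C) = 569 × 329.26/1189.44 = 158 kJ.

Q_C ≈ 158 kJ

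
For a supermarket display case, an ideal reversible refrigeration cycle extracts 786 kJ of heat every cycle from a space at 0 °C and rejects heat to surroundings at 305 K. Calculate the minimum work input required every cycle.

W_in ≈ 91.6 kJ

T_C = 0 °C → 0 + 273.15 = 273.15 K.
COP_R = T_C/(T_H − T_C) = 273.15/31.85 = 8.5761.
W = Q_C/COP_R = 786/8.5761 = 91.6 kJ.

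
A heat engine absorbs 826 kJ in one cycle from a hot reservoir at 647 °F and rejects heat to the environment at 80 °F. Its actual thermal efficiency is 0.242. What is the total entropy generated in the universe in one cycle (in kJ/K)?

T_H = 647 °F → (647 − 32) × 5/9 = 341.67 °C = 614.82 K.
T_C = 80 °F → (80 − 32) × 5/9 = 26.67 °C = 299.82 K.
W = η·Q_H = 0.242 × 826 = 199.9 kJ, so Q_C = Q_H − W = 626.1 kJ.
Reservoir entropy changes: ΔS_H = −Q_H/T_H = −826/614.82 = -1.343 kJ/K and ΔS_C = +Q_C/T_C = 626.1/299.82 = 2.088 kJ/K.
ΔS_univ = −Q_H/T_H + Q_C/T_C = 0.7448 kJ/K (> 0, since η = 0.242 < η_Carnot = 0.512).

ΔS_univ ≈ 0.7448 kJ/K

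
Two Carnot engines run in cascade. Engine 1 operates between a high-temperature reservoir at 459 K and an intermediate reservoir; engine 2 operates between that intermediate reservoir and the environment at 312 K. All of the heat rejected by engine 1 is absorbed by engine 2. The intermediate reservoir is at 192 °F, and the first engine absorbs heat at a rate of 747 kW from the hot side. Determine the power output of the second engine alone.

Ẇ₂ ≈ 81.4 kW

T_m = 192 °F → (192 − 32) × 5/9 = 88.89 °C = 362.04 K.
Heat entering the second stage: Q_m = Q_H·(T_m/T_H) = 747 × 362.04/459.00 = 589 kW.
Second-stage efficiency η₂ = 1 − T_C/T_m = 1 − 312.00/362.04 = 0.1382, so W₂ = η₂·Q_m = 81.4 kW.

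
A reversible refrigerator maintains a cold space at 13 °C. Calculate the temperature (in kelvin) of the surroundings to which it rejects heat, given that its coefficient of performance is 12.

T_H ≈ 310 K

T_C = 13 °C → 13 + 273.15 = 286.15 K.
COP_R = T_C/(T_H − T_C) ⇒ T_H = T_C·(1 + 1/COP_R) = 286.15 × (1 + 1/12) = 310 K.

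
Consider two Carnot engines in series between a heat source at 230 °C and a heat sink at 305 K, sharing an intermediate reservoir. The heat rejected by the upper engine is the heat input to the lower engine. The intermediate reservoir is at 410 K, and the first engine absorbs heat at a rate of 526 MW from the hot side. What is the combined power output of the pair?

Ẇ_total ≈ 207.1 MW

T_H = 230 °C → 230 + 273.15 = 503.15 K.
Two reversible stages in series are equivalent to a single Carnot engine between T_H and T_C, so η_total = 1 − T_C/T_H = 1 − 305.00/503.15 = 0.3938.
W_total = η_total · Q_H = 0.3938 × 526 = 207.1 MW.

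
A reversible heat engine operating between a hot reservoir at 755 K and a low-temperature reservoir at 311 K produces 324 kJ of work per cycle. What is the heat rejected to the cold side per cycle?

Q_C ≈ 227 kJ

For a reversible engine, η = 1 − T_C/T_H = 1 − 311.00/755.00 = 0.5881.
Since Q_C/Q_H = T_C/T_H and Q_H = W/η, Q_C = W·T_C/(T_H − T_C) = 324 × 311.00/444.00 = 227 kJ.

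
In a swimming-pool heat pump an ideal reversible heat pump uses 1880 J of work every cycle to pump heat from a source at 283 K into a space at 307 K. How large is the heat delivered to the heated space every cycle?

Q_H ≈ 24000 J

Reversible heating COP: COP_HP = T_H/(T_H − T_C) = 307.00/24.00 = 12.7917.
Q_H = COP_HP · W = 12.7917 × 1880 = 24000 J.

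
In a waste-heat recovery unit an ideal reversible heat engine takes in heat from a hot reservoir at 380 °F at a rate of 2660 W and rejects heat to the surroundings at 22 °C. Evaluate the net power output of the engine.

Ẇ ≈ 977 W

T_H = 380 °F → (380 − 32) × 5/9 = 193.33 °C = 466.48 K.
T_C = 22 °C → 22 + 273.15 = 295.15 K.
Carnot efficiency: η = 1 − T_C/T_H = 1 − 295.15/466.48 = 0.3673.
W = η·Q_H = 0.3673 × 2660 = 977 W.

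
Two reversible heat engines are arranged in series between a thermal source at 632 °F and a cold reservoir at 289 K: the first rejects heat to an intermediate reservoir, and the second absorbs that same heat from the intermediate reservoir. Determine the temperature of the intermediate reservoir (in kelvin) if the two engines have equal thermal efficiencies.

T_m ≈ 419 K

T_H = 632 °F → (632 − 32) × 5/9 = 333.33 °C = 606.48 K.
Equal efficiencies require 1 − T_m/T_H = 1 − T_C/T_m, i.e. T_m/T_H = T_C/T_m, so T_m = √(T_H·T_C) = √(606.48 × 289.00) = 419 K.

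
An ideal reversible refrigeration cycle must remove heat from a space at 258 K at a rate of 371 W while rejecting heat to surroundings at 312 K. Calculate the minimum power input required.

Ẇ_in ≈ 77.7 W

The reversible coefficient of performance is COP_R = T_C/(T_H − T_C) = 258.00/54.00 = 4.7778.
W = Q_C/COP_R = 371/4.7778 = 77.7 W.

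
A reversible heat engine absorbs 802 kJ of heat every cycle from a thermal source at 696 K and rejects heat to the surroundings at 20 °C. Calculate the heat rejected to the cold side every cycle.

Q_C ≈ 337.8 kJ

T_C = 20 °C → 20 + 273.15 = 293.15 K.
Carnot efficiency: η = 1 − T_C/T_H = 1 − 293.15/696.00 = 0.5788.
For a reversible cycle Q_C/Q_H = T_C/T_H, so Q_C = 802 × 293.15/696.00 = 337.8 kJ.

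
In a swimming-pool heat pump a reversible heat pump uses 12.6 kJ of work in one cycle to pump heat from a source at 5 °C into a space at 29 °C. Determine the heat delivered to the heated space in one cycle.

Q_H ≈ 158.6 kJ

T_H = 29 °C → 29 + 273.15 = 302.15 K.
T_C = 5 °C → 5 + 273.15 = 278.15 K.
For a reversible heat pump, COP_HP = T_H/(T_H − T_C) = 302.15/24.00 = 12.5896.
Q_H = COP_HP · W = 12.5896 × 12.6 = 158.6 kJ.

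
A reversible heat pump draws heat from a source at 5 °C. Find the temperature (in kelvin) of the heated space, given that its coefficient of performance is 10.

T_C = 5 °C → 5 + 273.15 = 278.15 K.
COP_HP = T_H/(T_H − T_C) ⇒ T_H = T_C·COP_HP/(COP_HP − 1) = 278.15 × 10/(10 − 1) = 309.1 K.

T_H ≈ 309.1 K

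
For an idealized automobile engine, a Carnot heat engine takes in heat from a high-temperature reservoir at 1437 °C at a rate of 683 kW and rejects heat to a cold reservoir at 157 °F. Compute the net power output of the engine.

T_H = 1437 °C → 1437 + 273.15 = 1710.15 K.
T_C = 157 °F → (157 − 32) × 5/9 = 69.44 °C = 342.59 K.
Carnot efficiency: η = 1 − T_C/T_H = 1 − 342.59/1710.15 = 0.7997.
W = η·Q_H = 0.7997 × 683 = 546 kW.

Ẇ ≈ 546 kW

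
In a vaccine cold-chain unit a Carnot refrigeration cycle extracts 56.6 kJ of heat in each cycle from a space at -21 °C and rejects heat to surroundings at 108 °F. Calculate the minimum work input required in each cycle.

T_H = 108 °F → (108 − 32) × 5/9 = 42.22 °C = 315.37 K.
T_C = -21 °C → -21 + 273.15 = 252.15 K.
The reversible coefficient of performance is COP_R = T_C/(T_H − T_C) = 252.15/63.22 = 3.9883.
W = Q_C/COP_R = 56.6/3.9883 = 14.2 kJ.

W_in ≈ 14.2 kJ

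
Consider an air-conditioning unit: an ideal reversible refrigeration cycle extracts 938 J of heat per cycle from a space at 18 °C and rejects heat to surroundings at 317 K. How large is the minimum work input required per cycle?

T_C = 18 °C → 18 + 273.15 = 291.15 K.
For a reversible refrigerator, COP_R = T_C/(T_H − T_C) = 291.15/25.85 = 11.2631.
W = Q_C/COP_R = 938/11.2631 = 83.3 J.

W_in ≈ 83.3 J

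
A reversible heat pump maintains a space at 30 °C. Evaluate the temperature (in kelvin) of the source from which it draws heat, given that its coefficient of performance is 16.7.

T_H = 30 °C → 30 + 273.15 = 303.15 K.
COP_HP = T_H/(T_H − T_C) ⇒ T_C = T_H·(COP_HP − 1)/COP_HP = 303.15 × (16.7 − 1)/16.7 = 285 K.

T_C ≈ 285 K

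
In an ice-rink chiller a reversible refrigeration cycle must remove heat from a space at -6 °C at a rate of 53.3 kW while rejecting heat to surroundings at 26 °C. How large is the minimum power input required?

T_H = 26 °C → 26 + 273.15 = 299.15 K.
T_C = -6 °C → -6 + 273.15 = 267.15 K.
Carnot COP: COP_R = T_C/(T_H − T_C) = 267.15/32.00 = 8.3484.
W = Q_C/COP_R = 53.3/8.3484 = 6.38 kW.

Ẇ_in ≈ 6.38 kW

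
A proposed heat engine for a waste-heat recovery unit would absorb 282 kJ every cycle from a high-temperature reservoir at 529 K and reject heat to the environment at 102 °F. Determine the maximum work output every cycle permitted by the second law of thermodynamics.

T_C = 102 °F → (102 − 32) × 5/9 = 38.89 °C = 312.04 K.
No engine can exceed the Carnot limit: η_max = 1 − T_C/T_H = 1 − 312.04/529.00 = 0.4101.
W_max = η_max · Q_H = 0.4101 × 282 = 115.7 kJ.

W_max ≈ 115.7 kJ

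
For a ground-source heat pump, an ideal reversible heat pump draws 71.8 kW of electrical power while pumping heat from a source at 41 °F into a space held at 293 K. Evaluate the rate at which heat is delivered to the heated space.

T_C = 41 °F → (41 − 32) × 5/9 = 5.00 °C = 278.15 K.
For a reversible heat pump, COP_HP = T_H/(T_H − T_C) = 293.00/14.85 = 19.7306.
Q_H = COP_HP · W = 19.7306 × 71.8 = 1420 kW.

Q̇_H ≈ 1420 kW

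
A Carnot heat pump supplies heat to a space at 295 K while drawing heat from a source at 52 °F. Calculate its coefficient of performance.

T_C = 52 °F → (52 − 32) × 5/9 = 11.11 °C = 284.26 K.
Reversible heating COP: COP_HP = T_H/(T_H − T_C) = 295.00/(295.00 − 284.26) = 27.5.

COP_HP ≈ 27.5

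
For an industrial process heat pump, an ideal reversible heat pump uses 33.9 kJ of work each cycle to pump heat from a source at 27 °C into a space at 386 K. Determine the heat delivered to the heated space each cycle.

Q_H ≈ 152 kJ

T_C = 27 °C → 27 + 273.15 = 300.15 K.
For a reversible heat pump, COP_HP = T_H/(T_H − T_C) = 386.00/85.85 = 4.4962.
Q_H = COP_HP · W = 4.4962 × 33.9 = 152 kJ.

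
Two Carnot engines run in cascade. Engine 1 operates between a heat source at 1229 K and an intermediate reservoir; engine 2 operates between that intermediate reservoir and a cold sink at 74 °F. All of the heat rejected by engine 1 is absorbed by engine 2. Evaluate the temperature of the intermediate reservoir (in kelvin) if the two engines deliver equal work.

T_m ≈ 763 K

T_C = 74 °F → (74 − 32) × 5/9 = 23.33 °C = 296.48 K.
For reversible stages Q_m = Q_H·(T_m/T_H). Setting W₁ = Q_H(1 − T_m/T_H) equal to W₂ = Q_m(1 − T_C/T_m) = Q_H·(T_m − T_C)/T_H gives T_H − T_m = T_m − T_C, so T_m = (T_H + T_C)/2 = (1229.00 + 296.48)/2 = 763 K.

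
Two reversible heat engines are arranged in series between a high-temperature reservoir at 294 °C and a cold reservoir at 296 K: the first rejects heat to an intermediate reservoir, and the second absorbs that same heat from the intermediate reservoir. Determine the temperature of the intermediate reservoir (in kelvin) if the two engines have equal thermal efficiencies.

T_H = 294 °C → 294 + 273.15 = 567.15 K.
Equal efficiencies require 1 − T_m/T_H = 1 − T_C/T_m, i.e. T_m/T_H = T_C/T_m, so T_m = √(T_H·T_C) = √(567.15 × 296.00) = 410 K.

T_m ≈ 410 K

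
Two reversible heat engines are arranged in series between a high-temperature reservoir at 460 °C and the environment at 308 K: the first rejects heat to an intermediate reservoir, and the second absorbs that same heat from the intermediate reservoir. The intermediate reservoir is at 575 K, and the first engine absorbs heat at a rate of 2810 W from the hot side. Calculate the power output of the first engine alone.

T_H = 460 °C → 460 + 273.15 = 733.15 K.
First-stage efficiency η₁ = 1 − T_m/T_H = 1 − 575.00/733.15 = 0.2157.
W₁ = η₁·Q_H = 0.2157 × 2810 = 606 W.

Ẇ₁ ≈ 606 W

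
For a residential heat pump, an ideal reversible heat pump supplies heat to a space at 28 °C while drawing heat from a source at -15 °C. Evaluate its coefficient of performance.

COP_HP ≈ 7.003

T_H = 28 °C → 28 + 273.15 = 301.15 K.
T_C = -15 °C → -15 + 273.15 = 258.15 K.
Reversible heating COP: COP_HP = T_H/(T_H − T_C) = 301.15/(301.15 − 258.15) = 7.003.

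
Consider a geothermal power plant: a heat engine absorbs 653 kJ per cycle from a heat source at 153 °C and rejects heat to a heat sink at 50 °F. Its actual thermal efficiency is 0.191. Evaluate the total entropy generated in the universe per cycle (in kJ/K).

T_H = 153 °C → 153 + 273.15 = 426.15 K.
T_C = 50 °F → (50 − 32) × 5/9 = 10.00 °C = 283.15 K.
W = η·Q_H = 0.191 × 653 = 124.7 kJ, so Q_C = Q_H − W = 528.3 kJ.
The hot reservoir loses entropy Q_H/T_H = 653/426.15 = 1.532 kJ/K; the cold reservoir gains Q_C/T_C = 528.3/283.15 = 1.866 kJ/K.
ΔS_univ = −Q_H/T_H + Q_C/T_C = 0.3334 kJ/K (> 0, since η = 0.191 < η_Carnot = 0.336).

ΔS_univ ≈ 0.3334 kJ/K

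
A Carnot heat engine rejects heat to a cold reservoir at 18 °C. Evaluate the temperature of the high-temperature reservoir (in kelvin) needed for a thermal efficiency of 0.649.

T_C = 18 °C → 18 + 273.15 = 291.15 K.
From η = 1 − T_C/T_H, solving for T_H gives T_H = T_C/(1 − η) = 291.15/(1 − 0.649) = 829 K.

T_H ≈ 829 K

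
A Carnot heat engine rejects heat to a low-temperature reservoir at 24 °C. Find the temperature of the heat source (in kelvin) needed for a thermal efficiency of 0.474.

T_H ≈ 565 K

T_C = 24 °C → 24 + 273.15 = 297.15 K.
From η = 1 − T_C/T_H, solving for T_H gives T_H = T_C/(1 − η) = 297.15/(1 − 0.474) = 565 K.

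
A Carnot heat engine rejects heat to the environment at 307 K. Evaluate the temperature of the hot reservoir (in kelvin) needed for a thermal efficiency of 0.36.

T_H ≈ 480 K

From η = 1 − T_C/T_H, solving for T_H gives T_H = T_C/(1 − η) = 307.00/(1 − 0.36) = 480 K.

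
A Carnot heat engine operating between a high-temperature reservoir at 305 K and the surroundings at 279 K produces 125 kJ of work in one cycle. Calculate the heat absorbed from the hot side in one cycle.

Q_H ≈ 1470 kJ

Since the cycle is reversible, η = 1 − T_C/T_H = 1 − 279.00/305.00 = 0.0852.
Q_H = W/η = 125/0.0852 = 1470 kJ.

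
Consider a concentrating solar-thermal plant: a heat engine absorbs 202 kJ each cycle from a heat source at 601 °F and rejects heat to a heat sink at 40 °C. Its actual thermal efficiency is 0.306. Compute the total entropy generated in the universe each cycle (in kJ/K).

ΔS_univ ≈ 0.105 kJ/K

T_H = 601 °F → (601 − 32) × 5/9 = 316.11 °C = 589.26 K.
T_C = 40 °C → 40 + 273.15 = 313.15 K.
W = η·Q_H = 0.306 × 202 = 61.81 kJ, so Q_C = Q_H − W = 140.2 kJ.
Reservoir entropy changes: ΔS_H = −Q_H/T_H = −202/589.26 = -0.3428 kJ/K and ΔS_C = +Q_C/T_C = 140.2/313.15 = 0.4477 kJ/K.
ΔS_univ = −Q_H/T_H + Q_C/T_C = 0.105 kJ/K (> 0, since η = 0.306 < η_Carnot = 0.469).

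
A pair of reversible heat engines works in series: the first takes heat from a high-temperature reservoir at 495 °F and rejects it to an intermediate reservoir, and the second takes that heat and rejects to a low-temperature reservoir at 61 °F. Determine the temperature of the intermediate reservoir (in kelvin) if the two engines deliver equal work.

T_m ≈ 410 K

T_H = 495 °F → (495 − 32) × 5/9 = 257.22 °C = 530.37 K.
T_C = 61 °F → (61 − 32) × 5/9 = 16.11 °C = 289.26 K.
For reversible stages Q_m = Q_H·(T_m/T_H). Setting W₁ = Q_H(1 − T_m/T_H) equal to W₂ = Q_m(1 − T_C/T_m) = Q_H·(T_m − T_C)/T_H gives T_H − T_m = T_m − T_C, so T_m = (T_H + T_C)/2 = (530.37 + 289.26)/2 = 410 K.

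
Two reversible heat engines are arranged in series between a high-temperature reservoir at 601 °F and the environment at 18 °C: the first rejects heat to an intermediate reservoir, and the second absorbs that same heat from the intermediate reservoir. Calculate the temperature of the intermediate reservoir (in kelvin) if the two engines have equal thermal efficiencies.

T_H = 601 °F → (601 − 32) × 5/9 = 316.11 °C = 589.26 K.
T_C = 18 °C → 18 + 273.15 = 291.15 K.
Equal efficiencies require 1 − T_m/T_H = 1 − T_C/T_m, i.e. T_m/T_H = T_C/T_m, so T_m = √(T_H·T_C) = √(589.26 × 291.15) = 414 K.

T_m ≈ 414 K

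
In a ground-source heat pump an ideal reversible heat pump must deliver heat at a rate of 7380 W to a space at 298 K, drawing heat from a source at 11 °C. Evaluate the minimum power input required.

T_C = 11 °C → 11 + 273.15 = 284.15 K.
Reversible heating COP: COP_HP = T_H/(T_H − T_C) = 298.00/13.85 = 21.5162.
W = Q_H/COP_HP = 7380/21.5162 = 343 W.

Ẇ_in ≈ 343 W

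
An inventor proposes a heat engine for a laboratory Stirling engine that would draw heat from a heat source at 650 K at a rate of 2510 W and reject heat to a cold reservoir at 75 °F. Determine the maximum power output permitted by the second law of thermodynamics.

Ẇ_max ≈ 1360 W

T_C = 75 °F → (75 − 32) × 5/9 = 23.89 °C = 297.04 K.
The upper bound on efficiency is η_max = 1 − T_C/T_H = 1 − 297.04/650.00 = 0.5430.
W_max = η_max · Q_H = 0.5430 × 2510 = 1360 W.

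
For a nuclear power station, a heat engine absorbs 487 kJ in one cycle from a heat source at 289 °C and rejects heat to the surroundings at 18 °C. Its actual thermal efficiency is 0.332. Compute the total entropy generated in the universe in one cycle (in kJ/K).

T_H = 289 °C → 289 + 273.15 = 562.15 K.
T_C = 18 °C → 18 + 273.15 = 291.15 K.
W = η·Q_H = 0.332 × 487 = 161.7 kJ, so Q_C = Q_H − W = 325.3 kJ.
The hot reservoir loses entropy Q_H/T_H = 487/562.15 = 0.8663 kJ/K; the cold reservoir gains Q_C/T_C = 325.3/291.15 = 1.117 kJ/K.
ΔS_univ = −Q_H/T_H + Q_C/T_C = 0.251 kJ/K (> 0, since η = 0.332 < η_Carnot = 0.482).

ΔS_univ ≈ 0.251 kJ/K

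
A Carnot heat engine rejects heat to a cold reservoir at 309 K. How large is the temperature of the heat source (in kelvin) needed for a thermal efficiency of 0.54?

From η = 1 − T_C/T_H, solving for T_H gives T_H = T_C/(1 − η) = 309.00/(1 − 0.54) = 672 K.

T_H ≈ 672 K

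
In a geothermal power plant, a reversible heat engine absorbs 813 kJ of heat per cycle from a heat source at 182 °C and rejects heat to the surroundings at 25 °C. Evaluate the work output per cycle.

T_H = 182 °C → 182 + 273.15 = 455.15 K.
T_C = 25 °C → 25 + 273.15 = 298.15 K.
The Carnot efficiency is η = 1 − T_C/T_H = 1 − 298.15/455.15 = 0.3449.
W = η·Q_H = 0.3449 × 813 = 280 kJ.

W ≈ 280 kJ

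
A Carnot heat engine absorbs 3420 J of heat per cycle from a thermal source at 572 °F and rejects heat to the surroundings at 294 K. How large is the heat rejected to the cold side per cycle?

Q_C ≈ 1750 J

T_H = 572 °F → (572 − 32) × 5/9 = 300.00 °C = 573.15 K.
η_rev = 1 − T_C/T_H = 1 − 294.00/573.15 = 0.4870.
For a reversible cycle Q_C/Q_H = T_C/T_H, so Q_C = 3420 × 294.00/573.15 = 1750 J.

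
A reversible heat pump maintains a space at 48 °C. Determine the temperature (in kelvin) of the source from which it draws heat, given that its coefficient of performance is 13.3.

T_H = 48 °C → 48 + 273.15 = 321.15 K.
COP_HP = T_H/(T_H − T_C) ⇒ T_C = T_H·(COP_HP − 1)/COP_HP = 321.15 × (13.3 − 1)/13.3 = 297 K.

T_C ≈ 297 K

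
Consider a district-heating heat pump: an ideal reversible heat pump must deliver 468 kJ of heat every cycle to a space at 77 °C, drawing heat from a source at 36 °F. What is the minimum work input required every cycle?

W_in ≈ 99.9 kJ

T_H = 77 °C → 77 + 273.15 = 350.15 K.
T_C = 36 °F → (36 − 32) × 5/9 = 2.22 °C = 275.37 K.
The Carnot heat-pump COP is COP_HP = T_H/(T_H − T_C) = 350.15/74.78 = 4.6825.
W = Q_H/COP_HP = 468/4.6825 = 99.9 kJ.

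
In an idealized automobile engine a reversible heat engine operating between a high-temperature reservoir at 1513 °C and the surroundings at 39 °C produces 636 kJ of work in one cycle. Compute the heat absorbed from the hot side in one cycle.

T_H = 1513 °C → 1513 + 273.15 = 1786.15 K.
T_C = 39 °C → 39 + 273.15 = 312.15 K.
η_rev = 1 − T_C/T_H = 1 − 312.15/1786.15 = 0.8252.
Q_H = W/η = 636/0.8252 = 771 kJ.

Q_H ≈ 771 kJ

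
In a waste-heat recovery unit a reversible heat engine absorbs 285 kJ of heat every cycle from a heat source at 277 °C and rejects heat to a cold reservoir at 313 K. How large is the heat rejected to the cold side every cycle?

Q_C ≈ 162 kJ

T_H = 277 °C → 277 + 273.15 = 550.15 K.
For a reversible engine, η = 1 − T_C/T_H = 1 − 313.00/550.15 = 0.4311.
For a reversible cycle Q_C/Q_H = T_C/T_H, so Q_C = 285 × 313.00/550.15 = 162 kJ.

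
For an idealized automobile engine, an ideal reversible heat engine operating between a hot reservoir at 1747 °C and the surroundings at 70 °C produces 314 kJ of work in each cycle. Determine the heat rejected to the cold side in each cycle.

T_H = 1747 °C → 1747 + 273.15 = 2020.15 K.
T_C = 70 °C → 70 + 273.15 = 343.15 K.
The Carnot efficiency is η = 1 − T_C/T_H = 1 − 343.15/2020.15 = 0.8301.
Since Q_C/Q_H = T_C/T_H and Q_H = W/η, Q_C = W·T_C/(T_H − T_C) = 314 × 343.15/1677.00 = 64.3 kJ.

Q_C ≈ 64.3 kJ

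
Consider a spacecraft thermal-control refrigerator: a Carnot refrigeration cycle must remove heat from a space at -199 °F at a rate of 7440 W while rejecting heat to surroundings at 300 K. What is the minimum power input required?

T_C = -199 °F → (-199 − 32) × 5/9 = -128.33 °C = 144.82 K.
COP_R = T_C/(T_H − T_C) = 144.82/155.18 = 0.9332.
W = Q_C/COP_R = 7440/0.9332 = 7970 W.

Ẇ_in ≈ 7970 W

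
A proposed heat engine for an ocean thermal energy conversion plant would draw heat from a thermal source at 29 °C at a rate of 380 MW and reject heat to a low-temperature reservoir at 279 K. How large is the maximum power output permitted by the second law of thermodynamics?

Ẇ_max ≈ 29.1 MW

T_H = 29 °C → 29 + 273.15 = 302.15 K.
By the Carnot theorem, η_max = 1 − T_C/T_H = 1 − 279.00/302.15 = 0.0766.
W_max = η_max · Q_H = 0.0766 × 380 = 29.1 MW.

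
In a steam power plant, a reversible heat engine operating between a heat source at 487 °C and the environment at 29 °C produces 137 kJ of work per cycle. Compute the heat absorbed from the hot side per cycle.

Q_H ≈ 227.4 kJ

T_H = 487 °C → 487 + 273.15 = 760.15 K.
T_C = 29 °C → 29 + 273.15 = 302.15 K.
The Carnot efficiency is η = 1 − T_C/T_H = 1 − 302.15/760.15 = 0.6025.
Q_H = W/η = 137/0.6025 = 227.4 kJ.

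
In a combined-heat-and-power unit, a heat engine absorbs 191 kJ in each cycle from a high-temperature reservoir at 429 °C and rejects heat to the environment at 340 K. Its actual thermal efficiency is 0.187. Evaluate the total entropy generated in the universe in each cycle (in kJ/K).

T_H = 429 °C → 429 + 273.15 = 702.15 K.
W = η·Q_H = 0.187 × 191 = 35.72 kJ, so Q_C = Q_H − W = 155.3 kJ.
The hot reservoir loses entropy Q_H/T_H = 191/702.15 = 0.2720 kJ/K; the cold reservoir gains Q_C/T_C = 155.3/340.00 = 0.4567 kJ/K.
ΔS_univ = −Q_H/T_H + Q_C/T_C = 0.185 kJ/K (> 0, since η = 0.187 < η_Carnot = 0.516).

ΔS_univ ≈ 0.185 kJ/K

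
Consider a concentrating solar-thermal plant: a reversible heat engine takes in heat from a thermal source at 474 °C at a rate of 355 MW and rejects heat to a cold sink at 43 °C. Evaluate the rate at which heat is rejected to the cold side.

T_H = 474 °C → 474 + 273.15 = 747.15 K.
T_C = 43 °C → 43 + 273.15 = 316.15 K.
The Carnot efficiency is η = 1 − T_C/T_H = 1 − 316.15/747.15 = 0.5769.
For a reversible cycle Q_C/Q_H = T_C/T_H, so Q_C = 355 × 316.15/747.15 = 150 MW.

Q̇_C ≈ 150 MW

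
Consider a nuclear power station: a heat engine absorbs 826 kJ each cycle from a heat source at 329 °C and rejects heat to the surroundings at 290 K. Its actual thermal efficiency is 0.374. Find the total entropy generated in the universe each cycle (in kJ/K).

ΔS_univ ≈ 0.411 kJ/K

T_H = 329 °C → 329 + 273.15 = 602.15 K.
W = η·Q_H = 0.374 × 826 = 308.9 kJ, so Q_C = Q_H − W = 517.1 kJ.
The hot reservoir loses entropy Q_H/T_H = 826/602.15 = 1.372 kJ/K; the cold reservoir gains Q_C/T_C = 517.1/290.00 = 1.783 kJ/K.
ΔS_univ = −Q_H/T_H + Q_C/T_C = 0.411 kJ/K (> 0, since η = 0.374 < η_Carnot = 0.518).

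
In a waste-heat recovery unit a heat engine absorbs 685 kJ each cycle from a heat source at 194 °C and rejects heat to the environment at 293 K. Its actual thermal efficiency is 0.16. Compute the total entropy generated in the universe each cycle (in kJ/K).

T_H = 194 °C → 194 + 273.15 = 467.15 K.
W = η·Q_H = 0.16 × 685 = 109.6 kJ, so Q_C = Q_H − W = 575.4 kJ.
Entropy balance on the reservoirs: −Q_H/T_H = -1.466 kJ/K, +Q_C/T_C = 1.964 kJ/K.
ΔS_univ = −Q_H/T_H + Q_C/T_C = 0.4975 kJ/K (> 0, since η = 0.16 < η_Carnot = 0.373).

ΔS_univ ≈ 0.4975 kJ/K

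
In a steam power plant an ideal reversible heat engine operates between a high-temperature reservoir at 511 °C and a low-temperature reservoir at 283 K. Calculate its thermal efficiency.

T_H = 511 °C → 511 + 273.15 = 784.15 K.
Since the cycle is reversible, η = 1 − T_C/T_H = 1 − 283.00/784.15 = 0.639.

η ≈ 0.639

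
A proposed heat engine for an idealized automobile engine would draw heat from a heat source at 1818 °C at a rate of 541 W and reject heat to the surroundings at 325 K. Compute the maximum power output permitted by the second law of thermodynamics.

T_H = 1818 °C → 1818 + 273.15 = 2091.15 K.
The upper bound on efficiency is η_max = 1 − T_C/T_H = 1 − 325.00/2091.15 = 0.8446.
W_max = η_max · Q_H = 0.8446 × 541 = 457 W.

Ẇ_max ≈ 457 W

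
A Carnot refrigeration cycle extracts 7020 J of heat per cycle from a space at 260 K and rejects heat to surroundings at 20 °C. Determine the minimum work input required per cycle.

W_in ≈ 895 J

T_H = 20 °C → 20 + 273.15 = 293.15 K.
The reversible coefficient of performance is COP_R = T_C/(T_H − T_C) = 260.00/33.15 = 7.8431.
W = Q_C/COP_R = 7020/7.8431 = 895 J.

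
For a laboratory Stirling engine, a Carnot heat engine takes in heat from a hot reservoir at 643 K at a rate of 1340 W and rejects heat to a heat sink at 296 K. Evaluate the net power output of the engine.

Ẇ ≈ 723.1 W

Carnot efficiency: η = 1 − T_C/T_H = 1 − 296.00/643.00 = 0.5397.
W = η·Q_H = 0.5397 × 1340 = 723.1 W.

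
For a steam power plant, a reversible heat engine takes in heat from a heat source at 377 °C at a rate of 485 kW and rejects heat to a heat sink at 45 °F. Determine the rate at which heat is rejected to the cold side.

T_H = 377 °C → 377 + 273.15 = 650.15 K.
T_C = 45 °F → (45 − 32) × 5/9 = 7.22 °C = 280.37 K.
Carnot efficiency: η = 1 − T_C/T_H = 1 − 280.37/650.15 = 0.5688.
For a reversible cycle Q_C/Q_H = T_C/T_H, so Q_C = 485 × 280.37/650.15 = 209 kW.

Q̇_C ≈ 209 kW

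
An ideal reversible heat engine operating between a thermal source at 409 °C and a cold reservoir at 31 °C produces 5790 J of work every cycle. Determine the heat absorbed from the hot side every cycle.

T_H = 409 °C → 409 + 273.15 = 682.15 K.
T_C = 31 °C → 31 + 273.15 = 304.15 K.
η_rev = 1 − T_C/T_H = 1 − 304.15/682.15 = 0.5541.
Q_H = W/η = 5790/0.5541 = 10400 J.

Q_H ≈ 10400 J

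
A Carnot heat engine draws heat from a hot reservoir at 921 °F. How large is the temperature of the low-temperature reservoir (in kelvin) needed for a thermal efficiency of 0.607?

T_H = 921 °F → (921 − 32) × 5/9 = 493.89 °C = 767.04 K.
From η = 1 − T_C/T_H, T_C = T_H·(1 − η) = 767.04 × (1 − 0.607) = 301 K.

T_C ≈ 301 K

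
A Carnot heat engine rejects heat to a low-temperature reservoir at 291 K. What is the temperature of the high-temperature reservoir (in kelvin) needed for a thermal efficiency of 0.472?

From η = 1 − T_C/T_H, solving for T_H gives T_H = T_C/(1 − η) = 291.00/(1 − 0.472) = 551.1 K.

T_H ≈ 551.1 K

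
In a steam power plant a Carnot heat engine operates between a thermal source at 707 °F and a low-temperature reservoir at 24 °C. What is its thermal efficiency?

T_H = 707 °F → (707 − 32) × 5/9 = 375.00 °C = 648.15 K.
T_C = 24 °C → 24 + 273.15 = 297.15 K.
The Carnot efficiency is η = 1 − T_C/T_H = 1 − 297.15/648.15 = 0.542.

η ≈ 0.542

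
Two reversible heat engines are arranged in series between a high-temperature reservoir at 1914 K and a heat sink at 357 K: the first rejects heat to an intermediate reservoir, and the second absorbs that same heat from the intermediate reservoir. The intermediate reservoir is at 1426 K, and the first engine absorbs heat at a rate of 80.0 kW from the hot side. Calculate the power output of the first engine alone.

Ẇ₁ ≈ 20.4 kW

First-stage efficiency η₁ = 1 − T_m/T_H = 1 − 1426.00/1914.00 = 0.2550.
W₁ = η₁·Q_H = 0.2550 × 80.0 = 20.4 kW.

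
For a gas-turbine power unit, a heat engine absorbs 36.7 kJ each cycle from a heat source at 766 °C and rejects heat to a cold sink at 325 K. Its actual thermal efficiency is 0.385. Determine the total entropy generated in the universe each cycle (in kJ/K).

T_H = 766 °C → 766 + 273.15 = 1039.15 K.
W = η·Q_H = 0.385 × 36.7 = 14.13 kJ, so Q_C = Q_H − W = 22.57 kJ.
Reservoir entropy changes: ΔS_H = −Q_H/T_H = −36.7/1039.15 = -0.03532 kJ/K and ΔS_C = +Q_C/T_C = 22.57/325.00 = 0.06945 kJ/K.
ΔS_univ = −Q_H/T_H + Q_C/T_C = 0.0341 kJ/K (> 0, since η = 0.385 < η_Carnot = 0.687).

ΔS_univ ≈ 0.0341 kJ/K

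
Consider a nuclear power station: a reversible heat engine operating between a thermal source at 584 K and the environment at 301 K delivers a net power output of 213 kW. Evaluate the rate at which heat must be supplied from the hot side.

Q̇_H ≈ 440 kW

For a reversible engine, η = 1 − T_C/T_H = 1 − 301.00/584.00 = 0.4846.
Q_H = W/η = 213/0.4846 = 440 kW.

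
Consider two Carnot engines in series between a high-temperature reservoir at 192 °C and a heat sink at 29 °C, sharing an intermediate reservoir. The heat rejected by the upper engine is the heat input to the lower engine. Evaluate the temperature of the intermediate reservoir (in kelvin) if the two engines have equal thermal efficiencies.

T_m ≈ 374.9 K

T_H = 192 °C → 192 + 273.15 = 465.15 K.
T_C = 29 °C → 29 + 273.15 = 302.15 K.
Equal efficiencies require 1 − T_m/T_H = 1 − T_C/T_m, i.e. T_m/T_H = T_C/T_m, so T_m = √(T_H·T_C) = √(465.15 × 302.15) = 374.9 K.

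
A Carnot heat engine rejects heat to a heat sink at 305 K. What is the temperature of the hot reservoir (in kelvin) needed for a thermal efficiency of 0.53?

T_H ≈ 649 K

From η = 1 − T_C/T_H, solving for T_H gives T_H = T_C/(1 − η) = 305.00/(1 − 0.53) = 649 K.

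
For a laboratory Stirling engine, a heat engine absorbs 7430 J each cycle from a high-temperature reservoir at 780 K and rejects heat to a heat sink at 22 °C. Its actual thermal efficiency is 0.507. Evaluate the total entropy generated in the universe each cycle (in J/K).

ΔS_univ ≈ 2.885 J/K

T_C = 22 °C → 22 + 273.15 = 295.15 K.
W = η·Q_H = 0.507 × 7430 = 3767 J, so Q_C = Q_H − W = 3663 J.
Entropy balance on the reservoirs: −Q_H/T_H = -9.526 J/K, +Q_C/T_C = 12.41 J/K.
ΔS_univ = −Q_H/T_H + Q_C/T_C = 2.885 J/K (> 0, since η = 0.507 < η_Carnot = 0.622).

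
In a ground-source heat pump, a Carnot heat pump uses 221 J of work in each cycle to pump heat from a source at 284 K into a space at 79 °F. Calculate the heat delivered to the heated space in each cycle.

Q_H ≈ 4330 J

T_H = 79 °F → (79 − 32) × 5/9 = 26.11 °C = 299.26 K.
The Carnot heat-pump COP is COP_HP = T_H/(T_H − T_C) = 299.26/15.26 = 19.6094.
Q_H = COP_HP · W = 19.6094 × 221 = 4330 J.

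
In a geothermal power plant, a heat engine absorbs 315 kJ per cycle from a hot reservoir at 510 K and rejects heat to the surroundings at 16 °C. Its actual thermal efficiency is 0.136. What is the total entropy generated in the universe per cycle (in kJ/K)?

ΔS_univ ≈ 0.324 kJ/K

T_C = 16 °C → 16 + 273.15 = 289.15 K.
W = η·Q_H = 0.136 × 315 = 42.84 kJ, so Q_C = Q_H − W = 272.2 kJ.
Reservoir entropy changes: ΔS_H = −Q_H/T_H = −315/510.00 = -0.6176 kJ/K and ΔS_C = +Q_C/T_C = 272.2/289.15 = 0.9412 kJ/K.
ΔS_univ = −Q_H/T_H + Q_C/T_C = 0.324 kJ/K (> 0, since η = 0.136 < η_Carnot = 0.433).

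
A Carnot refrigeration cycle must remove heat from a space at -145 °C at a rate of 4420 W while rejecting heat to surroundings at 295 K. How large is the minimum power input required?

T_C = -145 °C → -145 + 273.15 = 128.15 K.
COP_R = T_C/(T_H − T_C) = 128.15/166.85 = 0.7681.
W = Q_C/COP_R = 4420/0.7681 = 5755 W.

Ẇ_in ≈ 5755 W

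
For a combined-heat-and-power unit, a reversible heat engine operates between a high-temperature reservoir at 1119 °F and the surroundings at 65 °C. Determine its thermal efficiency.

η ≈ 0.614

T_H = 1119 °F → (1119 − 32) × 5/9 = 603.89 °C = 877.04 K.
T_C = 65 °C → 65 + 273.15 = 338.15 K.
η_rev = 1 − T_C/T_H = 1 − 338.15/877.04 = 0.614.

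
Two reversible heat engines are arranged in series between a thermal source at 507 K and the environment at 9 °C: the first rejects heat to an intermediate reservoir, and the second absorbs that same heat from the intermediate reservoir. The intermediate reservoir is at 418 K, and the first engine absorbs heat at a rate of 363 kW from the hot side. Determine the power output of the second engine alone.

T_C = 9 °C → 9 + 273.15 = 282.15 K.
Heat entering the second stage: Q_m = Q_H·(T_m/T_H) = 363 × 418.00/507.00 = 299 kW.
Second-stage efficiency η₂ = 1 − T_C/T_m = 1 − 282.15/418.00 = 0.3250, so W₂ = η₂·Q_m = 97.3 kW.

Ẇ₂ ≈ 97.3 kW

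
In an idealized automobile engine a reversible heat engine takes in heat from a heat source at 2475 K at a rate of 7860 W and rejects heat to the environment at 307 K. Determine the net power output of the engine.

Ẇ ≈ 6890 W

The Carnot efficiency is η = 1 − T_C/T_H = 1 − 307.00/2475.00 = 0.8760.
W = η·Q_H = 0.8760 × 7860 = 6890 W.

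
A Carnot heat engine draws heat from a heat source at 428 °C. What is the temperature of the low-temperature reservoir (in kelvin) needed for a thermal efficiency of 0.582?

T_C ≈ 293 K

T_H = 428 °C → 428 + 273.15 = 701.15 K.
From η = 1 − T_C/T_H, T_C = T_H·(1 − η) = 701.15 × (1 − 0.582) = 293 K.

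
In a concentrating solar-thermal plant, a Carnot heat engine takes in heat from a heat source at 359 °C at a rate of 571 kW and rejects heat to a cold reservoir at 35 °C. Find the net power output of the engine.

Ẇ ≈ 293 kW

T_H = 359 °C → 359 + 273.15 = 632.15 K.
T_C = 35 °C → 35 + 273.15 = 308.15 K.
The Carnot efficiency is η = 1 − T_C/T_H = 1 − 308.15/632.15 = 0.5125.
W = η·Q_H = 0.5125 × 571 = 293 kW.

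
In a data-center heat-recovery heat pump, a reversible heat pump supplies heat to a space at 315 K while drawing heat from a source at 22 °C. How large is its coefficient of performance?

T_C = 22 °C → 22 + 273.15 = 295.15 K.
COP_HP = T_H/(T_H − T_C) = 315.00/(315.00 − 295.15) = 15.9.

COP_HP ≈ 15.9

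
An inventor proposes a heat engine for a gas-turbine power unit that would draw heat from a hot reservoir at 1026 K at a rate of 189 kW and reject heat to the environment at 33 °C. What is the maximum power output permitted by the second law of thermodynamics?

Ẇ_max ≈ 133 kW

T_C = 33 °C → 33 + 273.15 = 306.15 K.
No engine can exceed the Carnot limit: η_max = 1 − T_C/T_H = 1 − 306.15/1026.00 = 0.7016.
W_max = η_max · Q_H = 0.7016 × 189 = 133 kW.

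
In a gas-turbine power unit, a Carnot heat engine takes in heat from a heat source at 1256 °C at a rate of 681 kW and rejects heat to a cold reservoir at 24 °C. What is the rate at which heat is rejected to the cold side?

Q̇_C ≈ 132 kW

T_H = 1256 °C → 1256 + 273.15 = 1529.15 K.
T_C = 24 °C → 24 + 273.15 = 297.15 K.
Carnot efficiency: η = 1 − T_C/T_H = 1 − 297.15/1529.15 = 0.8057.
For a reversible cycle Q_C/Q_H = T_C/T_H, so Q_C = 681 × 297.15/1529.15 = 132 kW.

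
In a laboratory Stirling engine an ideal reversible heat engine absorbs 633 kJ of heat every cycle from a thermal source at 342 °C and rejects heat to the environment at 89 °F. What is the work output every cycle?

T_H = 342 °C → 342 + 273.15 = 615.15 K.
T_C = 89 °F → (89 − 32) × 5/9 = 31.67 °C = 304.82 K.
Since the cycle is reversible, η = 1 − T_C/T_H = 1 − 304.82/615.15 = 0.5045.
W = η·Q_H = 0.5045 × 633 = 319 kJ.

W ≈ 319 kJ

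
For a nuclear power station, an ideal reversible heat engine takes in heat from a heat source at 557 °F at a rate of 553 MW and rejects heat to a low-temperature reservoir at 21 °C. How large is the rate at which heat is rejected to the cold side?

Q̇_C ≈ 288 MW

T_H = 557 °F → (557 − 32) × 5/9 = 291.67 °C = 564.82 K.
T_C = 21 °C → 21 + 273.15 = 294.15 K.
Carnot efficiency: η = 1 − T_C/T_H = 1 − 294.15/564.82 = 0.4792.
For a reversible cycle Q_C/Q_H = T_C/T_H, so Q_C = 553 × 294.15/564.82 = 288 MW.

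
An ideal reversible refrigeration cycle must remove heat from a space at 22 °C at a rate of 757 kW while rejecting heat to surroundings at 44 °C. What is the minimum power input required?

Ẇ_in ≈ 56.4 kW

T_H = 44 °C → 44 + 273.15 = 317.15 K.
T_C = 22 °C → 22 + 273.15 = 295.15 K.
COP_R = T_C/(T_H − T_C) = 295.15/22.00 = 13.4159.
W = Q_C/COP_R = 757/13.4159 = 56.4 kW.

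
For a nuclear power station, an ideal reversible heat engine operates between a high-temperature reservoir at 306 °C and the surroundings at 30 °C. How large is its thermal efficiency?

η ≈ 0.477

T_H = 306 °C → 306 + 273.15 = 579.15 K.
T_C = 30 °C → 30 + 273.15 = 303.15 K.
For a reversible engine, η = 1 − T_C/T_H = 1 − 303.15/579.15 = 0.477.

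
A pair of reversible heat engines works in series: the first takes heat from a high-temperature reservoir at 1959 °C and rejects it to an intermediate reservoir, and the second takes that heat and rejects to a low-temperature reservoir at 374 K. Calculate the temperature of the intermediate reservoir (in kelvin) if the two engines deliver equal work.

T_m ≈ 1303 K

T_H = 1959 °C → 1959 + 273.15 = 2232.15 K.
For reversible stages Q_m = Q_H·(T_m/T_H). Setting W₁ = Q_H(1 − T_m/T_H) equal to W₂ = Q_m(1 − T_C/T_m) = Q_H·(T_m − T_C)/T_H gives T_H − T_m = T_m − T_C, so T_m = (T_H + T_C)/2 = (2232.15 + 374.00)/2 = 1303 K.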